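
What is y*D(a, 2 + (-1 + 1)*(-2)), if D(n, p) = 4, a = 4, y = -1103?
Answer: -4412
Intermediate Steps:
y*D(a, 2 + (-1 + 1)*(-2)) = -1103*4 = -4412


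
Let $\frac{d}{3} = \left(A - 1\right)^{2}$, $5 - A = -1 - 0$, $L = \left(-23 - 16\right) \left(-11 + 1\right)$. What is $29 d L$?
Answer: $848250$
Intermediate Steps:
$L = 390$ ($L = \left(-39\right) \left(-10\right) = 390$)
$A = 6$ ($A = 5 - \left(-1 - 0\right) = 5 - \left(-1 + 0\right) = 5 - -1 = 5 + 1 = 6$)
$d = 75$ ($d = 3 \left(6 - 1\right)^{2} = 3 \cdot 5^{2} = 3 \cdot 25 = 75$)
$29 d L = 29 \cdot 75 \cdot 390 = 2175 \cdot 390 = 848250$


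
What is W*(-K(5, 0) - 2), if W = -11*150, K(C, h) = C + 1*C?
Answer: 19800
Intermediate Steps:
K(C, h) = 2*C (K(C, h) = C + C = 2*C)
W = -1650
W*(-K(5, 0) - 2) = -1650*(-2*5 - 2) = -1650*(-1*10 - 2) = -1650*(-10 - 2) = -1650*(-12) = 19800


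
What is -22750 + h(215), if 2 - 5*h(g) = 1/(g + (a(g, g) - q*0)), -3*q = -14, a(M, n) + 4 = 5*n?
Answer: -146279929/6430 ≈ -22750.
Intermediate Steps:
a(M, n) = -4 + 5*n
q = 14/3 (q = -⅓*(-14) = 14/3 ≈ 4.6667)
h(g) = ⅖ - 1/(5*(-4 + 6*g)) (h(g) = ⅖ - 1/(5*(g + ((-4 + 5*g) - 14*0/3))) = ⅖ - 1/(5*(g + ((-4 + 5*g) - 1*0))) = ⅖ - 1/(5*(g + ((-4 + 5*g) + 0))) = ⅖ - 1/(5*(g + (-4 + 5*g))) = ⅖ - 1/(5*(-4 + 6*g)))
-22750 + h(215) = -22750 + 3*(-3 + 4*215)/(10*(-2 + 3*215)) = -22750 + 3*(-3 + 860)/(10*(-2 + 645)) = -22750 + (3/10)*857/643 = -22750 + (3/10)*(1/643)*857 = -22750 + 2571/6430 = -146279929/6430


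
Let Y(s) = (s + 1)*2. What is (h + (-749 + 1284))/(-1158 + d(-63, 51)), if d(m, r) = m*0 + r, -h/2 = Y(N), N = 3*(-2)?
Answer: -185/369 ≈ -0.50136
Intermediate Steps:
N = -6
Y(s) = 2 + 2*s (Y(s) = (1 + s)*2 = 2 + 2*s)
h = 20 (h = -2*(2 + 2*(-6)) = -2*(2 - 12) = -2*(-10) = 20)
d(m, r) = r (d(m, r) = 0 + r = r)
(h + (-749 + 1284))/(-1158 + d(-63, 51)) = (20 + (-749 + 1284))/(-1158 + 51) = (20 + 535)/(-1107) = 555*(-1/1107) = -185/369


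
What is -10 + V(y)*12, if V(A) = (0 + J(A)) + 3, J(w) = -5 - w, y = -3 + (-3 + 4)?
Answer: -10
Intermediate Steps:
y = -2 (y = -3 + 1 = -2)
V(A) = -2 - A (V(A) = (0 + (-5 - A)) + 3 = (-5 - A) + 3 = -2 - A)
-10 + V(y)*12 = -10 + (-2 - 1*(-2))*12 = -10 + (-2 + 2)*12 = -10 + 0*12 = -10 + 0 = -10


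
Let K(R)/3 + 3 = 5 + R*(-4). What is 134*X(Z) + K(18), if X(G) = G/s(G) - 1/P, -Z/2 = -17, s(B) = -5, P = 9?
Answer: -51124/45 ≈ -1136.1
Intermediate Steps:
Z = 34 (Z = -2*(-17) = 34)
X(G) = -1/9 - G/5 (X(G) = G/(-5) - 1/9 = G*(-1/5) - 1*1/9 = -G/5 - 1/9 = -1/9 - G/5)
K(R) = 6 - 12*R (K(R) = -9 + 3*(5 + R*(-4)) = -9 + 3*(5 - 4*R) = -9 + (15 - 12*R) = 6 - 12*R)
134*X(Z) + K(18) = 134*(-1/9 - 1/5*34) + (6 - 12*18) = 134*(-1/9 - 34/5) + (6 - 216) = 134*(-311/45) - 210 = -41674/45 - 210 = -51124/45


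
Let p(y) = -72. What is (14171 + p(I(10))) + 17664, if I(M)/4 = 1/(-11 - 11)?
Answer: 31763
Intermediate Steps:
I(M) = -2/11 (I(M) = 4/(-11 - 11) = 4/(-22) = 4*(-1/22) = -2/11)
(14171 + p(I(10))) + 17664 = (14171 - 72) + 17664 = 14099 + 17664 = 31763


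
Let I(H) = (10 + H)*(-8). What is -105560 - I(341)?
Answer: -102752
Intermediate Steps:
I(H) = -80 - 8*H
-105560 - I(341) = -105560 - (-80 - 8*341) = -105560 - (-80 - 2728) = -105560 - 1*(-2808) = -105560 + 2808 = -102752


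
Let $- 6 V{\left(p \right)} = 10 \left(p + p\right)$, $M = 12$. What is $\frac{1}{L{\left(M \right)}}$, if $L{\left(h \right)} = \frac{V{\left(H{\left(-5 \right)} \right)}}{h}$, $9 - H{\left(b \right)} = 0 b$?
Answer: $- \frac{2}{5} \approx -0.4$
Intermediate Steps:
$H{\left(b \right)} = 9$ ($H{\left(b \right)} = 9 - 0 b = 9 - 0 = 9 + 0 = 9$)
$V{\left(p \right)} = - \frac{10 p}{3}$ ($V{\left(p \right)} = - \frac{10 \left(p + p\right)}{6} = - \frac{10 \cdot 2 p}{6} = - \frac{20 p}{6} = - \frac{10 p}{3}$)
$L{\left(h \right)} = - \frac{30}{h}$ ($L{\left(h \right)} = \frac{\left(- \frac{10}{3}\right) 9}{h} = - \frac{30}{h}$)
$\frac{1}{L{\left(M \right)}} = \frac{1}{\left(-30\right) \frac{1}{12}} = \frac{1}{- \frac{5}{2}} = - \frac{2}{5}$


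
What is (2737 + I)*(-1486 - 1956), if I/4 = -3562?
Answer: 39620862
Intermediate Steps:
I = -14248 (I = 4*(-3562) = -14248)
(2737 + I)*(-1486 - 1956) = (2737 - 14248)*(-1486 - 1956) = -11511*(-3442) = 39620862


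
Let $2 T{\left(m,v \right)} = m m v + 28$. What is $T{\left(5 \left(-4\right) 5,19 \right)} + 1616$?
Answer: $96630$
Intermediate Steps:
$T{\left(m,v \right)} = 14 + \frac{v m^{2}}{2}$ ($T{\left(m,v \right)} = \frac{m m v + 28}{2} = \frac{m^{2} v + 28}{2} = \frac{v m^{2} + 28}{2} = \frac{28 + v m^{2}}{2} = 14 + \frac{v m^{2}}{2}$)
$T{\left(5 \left(-4\right) 5,19 \right)} + 1616 = \left(14 + \frac{1}{2} \cdot 19 \left(5 \left(-4\right) 5\right)^{2}\right) + 1616 = \left(14 + \frac{1}{2} \cdot 19 \left(\left(-20\right) 5\right)^{2}\right) + 1616 = \left(14 + \frac{1}{2} \cdot 19 \left(-100\right)^{2}\right) + 1616 = \left(14 + \frac{1}{2} \cdot 19 \cdot 10000\right) + 1616 = \left(14 + 95000\right) + 1616 = 95014 + 1616 = 96630$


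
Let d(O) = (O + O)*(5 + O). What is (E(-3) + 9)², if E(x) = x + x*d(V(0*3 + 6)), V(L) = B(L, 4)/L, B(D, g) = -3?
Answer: 1521/4 ≈ 380.25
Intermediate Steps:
V(L) = -3/L
d(O) = 2*O*(5 + O) (d(O) = (2*O)*(5 + O) = 2*O*(5 + O))
E(x) = -7*x/2 (E(x) = x + x*(2*(-3/(0*3 + 6))*(5 - 3/(0*3 + 6))) = x + x*(2*(-3/(0 + 6))*(5 - 3/(0 + 6))) = x + x*(2*(-3/6)*(5 - 3/6)) = x + x*(2*(-3*⅙)*(5 - 3*⅙)) = x + x*(2*(-½)*(5 - ½)) = x + x*(2*(-½)*(9/2)) = x + x*(-9/2) = x - 9*x/2 = -7*x/2)
(E(-3) + 9)² = (-7/2*(-3) + 9)² = (21/2 + 9)² = (39/2)² = 1521/4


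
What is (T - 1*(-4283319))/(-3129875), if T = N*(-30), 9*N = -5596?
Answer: -12905917/9389625 ≈ -1.3745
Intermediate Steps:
N = -5596/9 (N = (1/9)*(-5596) = -5596/9 ≈ -621.78)
T = 55960/3 (T = -5596/9*(-30) = 55960/3 ≈ 18653.)
(T - 1*(-4283319))/(-3129875) = (55960/3 - 1*(-4283319))/(-3129875) = (55960/3 + 4283319)*(-1/3129875) = (12905917/3)*(-1/3129875) = -12905917/9389625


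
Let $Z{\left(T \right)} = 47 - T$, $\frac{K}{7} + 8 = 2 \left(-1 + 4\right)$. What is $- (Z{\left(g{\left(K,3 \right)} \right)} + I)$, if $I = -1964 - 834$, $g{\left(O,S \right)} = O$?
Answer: $2737$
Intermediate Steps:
$K = -14$ ($K = -56 + 7 \cdot 2 \left(-1 + 4\right) = -56 + 7 \cdot 2 \cdot 3 = -56 + 7 \cdot 6 = -56 + 42 = -14$)
$I = -2798$ ($I = -1964 - 834 = -2798$)
$- (Z{\left(g{\left(K,3 \right)} \right)} + I) = - (\left(47 - -14\right) - 2798) = - (\left(47 + 14\right) - 2798) = - (61 - 2798) = \left(-1\right) \left(-2737\right) = 2737$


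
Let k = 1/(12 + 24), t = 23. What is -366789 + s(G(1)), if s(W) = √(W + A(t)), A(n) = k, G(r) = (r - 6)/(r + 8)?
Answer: -366789 + I*√19/6 ≈ -3.6679e+5 + 0.72648*I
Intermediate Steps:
G(r) = (-6 + r)/(8 + r)
k = 1/36 ≈ 0.027778
A(n) = 1/36
s(W) = √(1/36 + W) (s(W) = √(W + 1/36) = √(1/36 + W))
-366789 + s(G(1)) = -366789 + √(1 + 36*((-6 + 1)/(8 + 1)))/6 = -366789 + √(1 + 36*(-5/9))/6 = -366789 + √(1 - 20)/6 = -366789 + √(-19)/6 = -366789 + (I*√19)/6 = -366789 + I*√19/6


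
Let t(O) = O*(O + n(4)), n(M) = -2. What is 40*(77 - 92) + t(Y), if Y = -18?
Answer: -240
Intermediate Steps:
t(O) = O*(-2 + O) (t(O) = O*(O - 2) = O*(-2 + O))
40*(77 - 92) + t(Y) = 40*(77 - 92) - 18*(-2 - 18) = 40*(-15) - 18*(-20) = -600 + 360 = -240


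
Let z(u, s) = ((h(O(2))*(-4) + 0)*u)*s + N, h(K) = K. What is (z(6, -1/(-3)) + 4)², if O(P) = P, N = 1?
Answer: 121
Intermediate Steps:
z(u, s) = 1 - 8*s*u (z(u, s) = ((2*(-4) + 0)*u)*s + 1 = ((-8 + 0)*u)*s + 1 = (-8*u)*s + 1 = -8*s*u + 1 = 1 - 8*s*u)
(z(6, -1/(-3)) + 4)² = ((1 - 8*(-1/(-3))*6) + 4)² = ((1 - 8*(-1*(-⅓))*6) + 4)² = ((1 - 8*⅓*6) + 4)² = ((1 - 16) + 4)² = (-15 + 4)² = (-11)² = 121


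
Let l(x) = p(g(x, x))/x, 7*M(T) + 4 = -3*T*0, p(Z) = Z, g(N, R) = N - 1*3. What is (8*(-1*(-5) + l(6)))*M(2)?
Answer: -176/7 ≈ -25.143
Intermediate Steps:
g(N, R) = -3 + N (g(N, R) = N - 3 = -3 + N)
M(T) = -4/7 (M(T) = -4/7 + (-3*T*0)/7 = -4/7 + (⅐)*0 = -4/7 + 0 = -4/7)
l(x) = (-3 + x)/x
(8*(-1*(-5) + l(6)))*M(2) = (8*(-1*(-5) + (-3 + 6)/6))*(-4/7) = (8*(5 + (⅙)*3))*(-4/7) = (8*(5 + ½))*(-4/7) = (8*(11/2))*(-4/7) = 44*(-4/7) = -176/7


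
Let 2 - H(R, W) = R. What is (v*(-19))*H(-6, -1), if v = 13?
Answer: -1976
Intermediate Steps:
H(R, W) = 2 - R
(v*(-19))*H(-6, -1) = (13*(-19))*(2 - 1*(-6)) = -247*(2 + 6) = -247*8 = -1976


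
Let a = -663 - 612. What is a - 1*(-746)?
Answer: -529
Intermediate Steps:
a = -1275
a - 1*(-746) = -1275 - 1*(-746) = -1275 + 746 = -529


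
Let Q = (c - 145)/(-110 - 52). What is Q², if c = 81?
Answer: 1024/6561 ≈ 0.15607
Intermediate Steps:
Q = 32/81 (Q = (81 - 145)/(-110 - 52) = -64/(-162) = -64*(-1/162) = 32/81 ≈ 0.39506)
Q² = (32/81)² = 1024/6561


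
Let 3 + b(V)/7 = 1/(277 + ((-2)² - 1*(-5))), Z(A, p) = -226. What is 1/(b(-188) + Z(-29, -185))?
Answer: -286/70635 ≈ -0.0040490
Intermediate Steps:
b(V) = -5999/286 (b(V) = -21 + 7/(277 + ((-2)² - 1*(-5))) = -21 + 7/(277 + (4 + 5)) = -21 + 7/(277 + 9) = -21 + 7/286 = -5999/286)
1/(b(-188) + Z(-29, -185)) = 1/(-5999/286 - 226) = 1/(-70635/286) = -286/70635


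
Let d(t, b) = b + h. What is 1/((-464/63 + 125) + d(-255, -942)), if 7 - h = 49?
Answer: -63/54581 ≈ -0.0011542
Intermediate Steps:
h = -42 (h = 7 - 1*49 = 7 - 49 = -42)
d(t, b) = -42 + b (d(t, b) = b - 42 = -42 + b)
1/((-464/63 + 125) + d(-255, -942)) = 1/((-464/63 + 125) + (-42 - 942)) = 1/((-464*1/63 + 125) - 984) = 1/((-464/63 + 125) - 984) = 1/(7411/63 - 984) = 1/(-54581/63) = -63/54581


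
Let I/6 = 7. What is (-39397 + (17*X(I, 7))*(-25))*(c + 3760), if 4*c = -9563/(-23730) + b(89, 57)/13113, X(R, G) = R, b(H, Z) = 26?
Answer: -89308091254738051/414895320 ≈ -2.1525e+8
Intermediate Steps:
I = 42 (I = 6*7 = 42)
c = 42005533/414895320 (c = (-9563/(-23730) + 26/13113)/4 = (-9563*(-1/23730) + 26*(1/13113))/4 = (9563/23730 + 26/13113)/4 = (¼)*(42005533/103723830) = 42005533/414895320 ≈ 0.10124)
(-39397 + (17*X(I, 7))*(-25))*(c + 3760) = (-39397 + (17*42)*(-25))*(42005533/414895320 + 3760) = (-39397 + 714*(-25))*(1560048408733/414895320) = (-39397 - 17850)*(1560048408733/414895320) = -57247*1560048408733/414895320 = -89308091254738051/414895320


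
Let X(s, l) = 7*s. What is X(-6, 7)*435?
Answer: -18270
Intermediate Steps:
X(-6, 7)*435 = (7*(-6))*435 = -42*435 = -18270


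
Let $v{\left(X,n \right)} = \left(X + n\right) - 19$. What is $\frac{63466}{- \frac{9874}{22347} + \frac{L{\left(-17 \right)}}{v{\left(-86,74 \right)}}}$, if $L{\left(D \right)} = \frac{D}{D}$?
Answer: $- \frac{43966515762}{328441} \approx -1.3386 \cdot 10^{5}$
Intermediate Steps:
$L{\left(D \right)} = 1$
$v{\left(X,n \right)} = -19 + X + n$
$\frac{63466}{- \frac{9874}{22347} + \frac{L{\left(-17 \right)}}{v{\left(-86,74 \right)}}} = \frac{63466}{- \frac{9874}{22347} + 1 \frac{1}{-19 - 86 + 74}} = \frac{63466}{\left(-9874\right) \frac{1}{22347} + 1 \frac{1}{-31}} = \frac{63466}{- \frac{9874}{22347} + 1 \left(- \frac{1}{31}\right)} = \frac{63466}{- \frac{9874}{22347} - \frac{1}{31}} = \frac{63466}{- \frac{328441}{692757}} = 63466 \left(- \frac{692757}{328441}\right) = - \frac{43966515762}{328441}$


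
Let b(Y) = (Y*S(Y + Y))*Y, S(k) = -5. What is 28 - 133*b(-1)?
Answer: 693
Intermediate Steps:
b(Y) = -5*Y² (b(Y) = (Y*(-5))*Y = (-5*Y)*Y = -5*Y²)
28 - 133*b(-1) = 28 - (-665)*(-1)² = 28 - (-665) = 28 - 133*(-5) = 28 + 665 = 693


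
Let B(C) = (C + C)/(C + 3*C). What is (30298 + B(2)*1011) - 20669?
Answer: 20269/2 ≈ 10135.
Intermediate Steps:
B(C) = 1/2 (B(C) = (2*C)/((4*C)) = (2*C)*(1/(4*C)) = 1/2)
(30298 + B(2)*1011) - 20669 = (30298 + (1/2)*1011) - 20669 = (30298 + 1011/2) - 20669 = 61607/2 - 20669 = 20269/2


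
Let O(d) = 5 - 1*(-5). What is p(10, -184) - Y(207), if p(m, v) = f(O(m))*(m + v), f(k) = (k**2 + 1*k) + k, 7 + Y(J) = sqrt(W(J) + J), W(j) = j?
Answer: -20873 - 3*sqrt(46) ≈ -20893.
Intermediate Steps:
Y(J) = -7 + sqrt(2)*sqrt(J) (Y(J) = -7 + sqrt(J + J) = -7 + sqrt(2*J) = -7 + sqrt(2)*sqrt(J))
O(d) = 10 (O(d) = 5 + 5 = 10)
f(k) = k**2 + 2*k (f(k) = (k**2 + k) + k = (k + k**2) + k = k**2 + 2*k)
p(m, v) = 120*m + 120*v (p(m, v) = (10*(2 + 10))*(m + v) = (10*12)*(m + v) = 120*(m + v) = 120*m + 120*v)
p(10, -184) - Y(207) = (120*10 + 120*(-184)) - (-7 + sqrt(2)*sqrt(207)) = (1200 - 22080) - (-7 + sqrt(2)*(3*sqrt(23))) = -20880 - (-7 + 3*sqrt(46)) = -20880 + (7 - 3*sqrt(46)) = -20873 - 3*sqrt(46)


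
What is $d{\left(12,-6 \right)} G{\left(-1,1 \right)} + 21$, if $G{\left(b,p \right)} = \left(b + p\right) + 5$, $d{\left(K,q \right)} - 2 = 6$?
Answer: $61$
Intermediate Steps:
$d{\left(K,q \right)} = 8$ ($d{\left(K,q \right)} = 2 + 6 = 8$)
$G{\left(b,p \right)} = 5 + b + p$
$d{\left(12,-6 \right)} G{\left(-1,1 \right)} + 21 = 8 \left(5 - 1 + 1\right) + 21 = 8 \cdot 5 + 21 = 40 + 21 = 61$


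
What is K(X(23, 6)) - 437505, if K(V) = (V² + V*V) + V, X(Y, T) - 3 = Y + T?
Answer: -435425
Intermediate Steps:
X(Y, T) = 3 + T + Y (X(Y, T) = 3 + (Y + T) = 3 + (T + Y) = 3 + T + Y)
K(V) = V + 2*V² (K(V) = (V² + V²) + V = 2*V² + V = V + 2*V²)
K(X(23, 6)) - 437505 = (3 + 6 + 23)*(1 + 2*(3 + 6 + 23)) - 437505 = 32*(1 + 2*32) - 437505 = 32*(1 + 64) - 437505 = 32*65 - 437505 = 2080 - 437505 = -435425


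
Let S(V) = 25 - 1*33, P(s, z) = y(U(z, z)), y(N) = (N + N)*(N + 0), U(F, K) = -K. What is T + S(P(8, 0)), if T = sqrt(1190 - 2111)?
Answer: -8 + I*sqrt(921) ≈ -8.0 + 30.348*I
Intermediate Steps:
y(N) = 2*N**2 (y(N) = (2*N)*N = 2*N**2)
P(s, z) = 2*z**2 (P(s, z) = 2*(-z)**2 = 2*z**2)
S(V) = -8 (S(V) = 25 - 33 = -8)
T = I*sqrt(921) (T = sqrt(-921) = I*sqrt(921) ≈ 30.348*I)
T + S(P(8, 0)) = I*sqrt(921) - 8 = -8 + I*sqrt(921)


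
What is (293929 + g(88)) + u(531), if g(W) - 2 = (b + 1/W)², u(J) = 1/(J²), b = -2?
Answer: 641808732446473/2183505984 ≈ 2.9394e+5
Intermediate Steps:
u(J) = J⁻²
g(W) = 2 + (-2 + 1/W)²
(293929 + g(88)) + u(531) = (293929 + (6 + 88⁻² - 4/88)) + 531⁻² = (293929 + (6 + 1/7744 - 4*1/88)) + 1/281961 = (293929 + (6 + 1/7744 - 1/22)) + 1/281961 = (293929 + 46113/7744) + 1/281961 = 2276232289/7744 + 1/281961 = 641808732446473/2183505984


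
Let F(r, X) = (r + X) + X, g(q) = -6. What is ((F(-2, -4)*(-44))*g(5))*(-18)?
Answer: 47520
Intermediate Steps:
F(r, X) = r + 2*X (F(r, X) = (X + r) + X = r + 2*X)
((F(-2, -4)*(-44))*g(5))*(-18) = (((-2 + 2*(-4))*(-44))*(-6))*(-18) = (((-2 - 8)*(-44))*(-6))*(-18) = (-10*(-44)*(-6))*(-18) = (440*(-6))*(-18) = -2640*(-18) = 47520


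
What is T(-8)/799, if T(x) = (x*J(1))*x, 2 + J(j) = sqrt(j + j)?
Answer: -128/799 + 64*sqrt(2)/799 ≈ -0.046922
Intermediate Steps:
J(j) = -2 + sqrt(2)*sqrt(j) (J(j) = -2 + sqrt(j + j) = -2 + sqrt(2*j) = -2 + sqrt(2)*sqrt(j))
T(x) = x**2*(-2 + sqrt(2)) (T(x) = (x*(-2 + sqrt(2)*sqrt(1)))*x = (x*(-2 + sqrt(2)*1))*x = (x*(-2 + sqrt(2)))*x = x**2*(-2 + sqrt(2)))
T(-8)/799 = ((-8)**2*(-2 + sqrt(2)))/799 = (64*(-2 + sqrt(2)))*(1/799) = (-128 + 64*sqrt(2))*(1/799) = -128/799 + 64*sqrt(2)/799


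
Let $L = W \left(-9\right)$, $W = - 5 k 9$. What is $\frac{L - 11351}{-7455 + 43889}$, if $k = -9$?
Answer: $- \frac{7498}{18217} \approx -0.41159$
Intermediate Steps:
$W = 405$ ($W = \left(-5\right) \left(-9\right) 9 = 45 \cdot 9 = 405$)
$L = -3645$ ($L = 405 \left(-9\right) = -3645$)
$\frac{L - 11351}{-7455 + 43889} = \frac{-3645 - 11351}{-7455 + 43889} = - \frac{14996}{36434} = \left(-14996\right) \frac{1}{36434} = - \frac{7498}{18217}$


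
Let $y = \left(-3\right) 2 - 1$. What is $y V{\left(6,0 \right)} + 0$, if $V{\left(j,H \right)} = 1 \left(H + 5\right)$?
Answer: $-35$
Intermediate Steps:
$V{\left(j,H \right)} = 5 + H$ ($V{\left(j,H \right)} = 1 \left(5 + H\right) = 5 + H$)
$y = -7$ ($y = -6 - 1 = -7$)
$y V{\left(6,0 \right)} + 0 = - 7 \left(5 + 0\right) + 0 = \left(-7\right) 5 + 0 = -35 + 0 = -35$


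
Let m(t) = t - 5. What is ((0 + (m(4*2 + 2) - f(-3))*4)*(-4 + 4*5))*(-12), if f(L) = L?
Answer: -6144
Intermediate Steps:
m(t) = -5 + t
((0 + (m(4*2 + 2) - f(-3))*4)*(-4 + 4*5))*(-12) = ((0 + ((-5 + (4*2 + 2)) - 1*(-3))*4)*(-4 + 4*5))*(-12) = ((0 + ((-5 + (8 + 2)) + 3)*4)*(-4 + 20))*(-12) = ((0 + ((-5 + 10) + 3)*4)*16)*(-12) = ((0 + (5 + 3)*4)*16)*(-12) = ((0 + 8*4)*16)*(-12) = ((0 + 32)*16)*(-12) = (32*16)*(-12) = 512*(-12) = -6144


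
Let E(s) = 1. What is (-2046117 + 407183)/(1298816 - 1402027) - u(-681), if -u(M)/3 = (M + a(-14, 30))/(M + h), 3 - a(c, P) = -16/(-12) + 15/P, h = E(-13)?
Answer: 2649947909/140366960 ≈ 18.879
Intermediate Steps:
h = 1
a(c, P) = 5/3 - 15/P (a(c, P) = 3 - (-16/(-12) + 15/P) = 3 - (-16*(-1/12) + 15/P) = 3 - (4/3 + 15/P) = 3 + (-4/3 - 15/P) = 5/3 - 15/P)
u(M) = -3*(7/6 + M)/(1 + M) (u(M) = -3*(M + (5/3 - 15/30))/(M + 1) = -3*(M + (5/3 - 15*1/30))/(1 + M) = -3*(M + (5/3 - ½))/(1 + M) = -3*(M + 7/6)/(1 + M) = -3*(7/6 + M)/(1 + M))
(-2046117 + 407183)/(1298816 - 1402027) - u(-681) = (-2046117 + 407183)/(1298816 - 1402027) - (-7 - 6*(-681))/(2*(1 - 681)) = -1638934/(-103211) - (-7 + 4086)/(2*(-680)) = -1638934*(-1/103211) - (-1)*4079/(2*680) = 1638934/103211 - 1*(-4079/1360) = 1638934/103211 + 4079/1360 = 2649947909/140366960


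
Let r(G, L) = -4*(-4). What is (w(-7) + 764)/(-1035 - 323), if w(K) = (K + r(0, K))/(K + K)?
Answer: -10687/19012 ≈ -0.56212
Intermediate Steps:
r(G, L) = 16
w(K) = (16 + K)/(2*K) (w(K) = (K + 16)/(K + K) = (16 + K)/((2*K)) = (16 + K)*(1/(2*K)) = (16 + K)/(2*K))
(w(-7) + 764)/(-1035 - 323) = ((½)*(16 - 7)/(-7) + 764)/(-1035 - 323) = ((½)*(-⅐)*9 + 764)/(-1358) = (-9/14 + 764)*(-1/1358) = (10687/14)*(-1/1358) = -10687/19012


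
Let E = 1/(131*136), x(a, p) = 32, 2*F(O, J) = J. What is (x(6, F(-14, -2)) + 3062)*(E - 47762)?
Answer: -77434428981/524 ≈ -1.4778e+8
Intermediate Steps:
F(O, J) = J/2
E = 1/17816 ≈ 5.6129e-5
(x(6, F(-14, -2)) + 3062)*(E - 47762) = (32 + 3062)*(1/17816 - 47762) = 3094*(-850927791/17816) = -77434428981/524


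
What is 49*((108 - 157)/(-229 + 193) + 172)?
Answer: 305809/36 ≈ 8494.7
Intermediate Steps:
49*((108 - 157)/(-229 + 193) + 172) = 49*(-49/(-36) + 172) = 49*(-49*(-1/36) + 172) = 49*(49/36 + 172) = 49*(6241/36) = 305809/36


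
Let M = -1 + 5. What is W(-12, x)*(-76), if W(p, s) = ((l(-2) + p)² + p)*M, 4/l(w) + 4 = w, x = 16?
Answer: -406144/9 ≈ -45127.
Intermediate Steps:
l(w) = 4/(-4 + w)
M = 4
W(p, s) = 4*p + 4*(-⅔ + p)² (W(p, s) = ((4/(-4 - 2) + p)² + p)*4 = ((4/(-6) + p)² + p)*4 = ((4*(-⅙) + p)² + p)*4 = ((-⅔ + p)² + p)*4 = (p + (-⅔ + p)²)*4 = 4*p + 4*(-⅔ + p)²)
W(-12, x)*(-76) = (16/9 + 4*(-12)² - 4/3*(-12))*(-76) = (16/9 + 4*144 + 16)*(-76) = (16/9 + 576 + 16)*(-76) = (5344/9)*(-76) = -406144/9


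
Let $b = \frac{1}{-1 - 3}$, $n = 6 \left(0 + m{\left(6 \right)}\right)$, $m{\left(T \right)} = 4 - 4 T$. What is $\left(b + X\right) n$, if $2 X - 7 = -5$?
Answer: $-90$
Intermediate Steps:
$X = 1$ ($X = \frac{7}{2} + \frac{1}{2} \left(-5\right) = \frac{7}{2} - \frac{5}{2} = 1$)
$n = -120$ ($n = 6 \left(0 + \left(4 - 24\right)\right) = 6 \left(0 - 20\right) = 6 \left(-20\right) = -120$)
$b = - \frac{1}{4}$ ($b = \frac{1}{-1 - 3} = \frac{1}{-4} = - \frac{1}{4} \approx -0.25$)
$\left(b + X\right) n = \left(- \frac{1}{4} + 1\right) \left(-120\right) = \frac{3}{4} \left(-120\right) = -90$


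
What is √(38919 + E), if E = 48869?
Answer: 2*√21947 ≈ 296.29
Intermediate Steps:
√(38919 + E) = √(38919 + 48869) = √87788 = 2*√21947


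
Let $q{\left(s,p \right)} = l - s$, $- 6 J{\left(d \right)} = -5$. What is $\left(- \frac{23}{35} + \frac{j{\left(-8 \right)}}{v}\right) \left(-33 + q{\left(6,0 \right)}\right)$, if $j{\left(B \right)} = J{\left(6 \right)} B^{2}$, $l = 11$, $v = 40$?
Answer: $- \frac{284}{15} \approx -18.933$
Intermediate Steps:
$J{\left(d \right)} = \frac{5}{6}$ ($J{\left(d \right)} = \left(- \frac{1}{6}\right) \left(-5\right) = \frac{5}{6}$)
$j{\left(B \right)} = \frac{5 B^{2}}{6}$
$q{\left(s,p \right)} = 11 - s$
$\left(- \frac{23}{35} + \frac{j{\left(-8 \right)}}{v}\right) \left(-33 + q{\left(6,0 \right)}\right) = \left(- \frac{23}{35} + \frac{\frac{5}{6} \left(-8\right)^{2}}{40}\right) \left(-33 + \left(11 - 6\right)\right) = \left(\left(-23\right) \frac{1}{35} + \frac{5}{6} \cdot 64 \cdot \frac{1}{40}\right) \left(-33 + \left(11 - 6\right)\right) = \left(- \frac{23}{35} + \frac{160}{3} \cdot \frac{1}{40}\right) \left(-33 + 5\right) = \left(- \frac{23}{35} + \frac{4}{3}\right) \left(-28\right) = \frac{71}{105} \left(-28\right) = - \frac{284}{15}$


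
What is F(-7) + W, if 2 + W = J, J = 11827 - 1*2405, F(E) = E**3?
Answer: 9077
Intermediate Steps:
J = 9422 (J = 11827 - 2405 = 9422)
W = 9420 (W = -2 + 9422 = 9420)
F(-7) + W = (-7)**3 + 9420 = -343 + 9420 = 9077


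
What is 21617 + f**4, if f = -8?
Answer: 25713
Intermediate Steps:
21617 + f**4 = 21617 + (-8)**4 = 21617 + 4096 = 25713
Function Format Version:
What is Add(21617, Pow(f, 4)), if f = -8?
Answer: 25713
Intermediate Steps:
Add(21617, Pow(f, 4)) = Add(21617, Pow(-8, 4)) = Add(21617, 4096) = 25713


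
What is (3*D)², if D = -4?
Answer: 144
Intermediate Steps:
(3*D)² = (3*(-4))² = (-12)² = 144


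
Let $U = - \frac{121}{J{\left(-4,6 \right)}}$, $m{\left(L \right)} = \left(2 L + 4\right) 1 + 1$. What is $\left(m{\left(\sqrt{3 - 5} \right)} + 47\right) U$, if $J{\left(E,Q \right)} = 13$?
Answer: $-484 - \frac{242 i \sqrt{2}}{13} \approx -484.0 - 26.326 i$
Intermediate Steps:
$m{\left(L \right)} = 5 + 2 L$ ($m{\left(L \right)} = \left(4 + 2 L\right) 1 + 1 = \left(4 + 2 L\right) + 1 = 5 + 2 L$)
$U = - \frac{121}{13} \approx -9.3077$
$\left(m{\left(\sqrt{3 - 5} \right)} + 47\right) U = \left(\left(5 + 2 \sqrt{3 - 5}\right) + 47\right) \left(- \frac{121}{13}\right) = \left(\left(5 + 2 \sqrt{-2}\right) + 47\right) \left(- \frac{121}{13}\right) = \left(\left(5 + 2 i \sqrt{2}\right) + 47\right) \left(- \frac{121}{13}\right) = \left(52 + 2 i \sqrt{2}\right) \left(- \frac{121}{13}\right) = -484 - \frac{242 i \sqrt{2}}{13}$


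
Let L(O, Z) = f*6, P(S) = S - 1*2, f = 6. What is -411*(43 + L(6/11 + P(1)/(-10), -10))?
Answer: -32469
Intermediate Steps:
P(S) = -2 + S (P(S) = S - 2 = -2 + S)
L(O, Z) = 36 (L(O, Z) = 6*6 = 36)
-411*(43 + L(6/11 + P(1)/(-10), -10)) = -411*(43 + 36) = -411*79 = -32469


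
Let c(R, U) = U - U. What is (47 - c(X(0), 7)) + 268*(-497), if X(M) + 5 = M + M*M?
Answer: -133149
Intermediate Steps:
X(M) = -5 + M + M² (X(M) = -5 + (M + M*M) = -5 + (M + M²) = -5 + M + M²)
c(R, U) = 0
(47 - c(X(0), 7)) + 268*(-497) = (47 - 1*0) + 268*(-497) = (47 + 0) - 133196 = 47 - 133196 = -133149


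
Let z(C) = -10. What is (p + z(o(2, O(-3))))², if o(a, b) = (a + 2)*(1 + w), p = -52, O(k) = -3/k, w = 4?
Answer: 3844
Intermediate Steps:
o(a, b) = 10 + 5*a (o(a, b) = (a + 2)*(1 + 4) = (2 + a)*5 = 10 + 5*a)
(p + z(o(2, O(-3))))² = (-52 - 10)² = (-62)² = 3844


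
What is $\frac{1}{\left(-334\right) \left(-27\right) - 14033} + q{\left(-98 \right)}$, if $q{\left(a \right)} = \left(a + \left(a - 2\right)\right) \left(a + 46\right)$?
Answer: $\frac{51634439}{5015} \approx 10296.0$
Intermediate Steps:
$q{\left(a \right)} = \left(-2 + 2 a\right) \left(46 + a\right)$ ($q{\left(a \right)} = \left(a + \left(-2 + a\right)\right) \left(46 + a\right) = \left(-2 + 2 a\right) \left(46 + a\right)$)
$\frac{1}{\left(-334\right) \left(-27\right) - 14033} + q{\left(-98 \right)} = \frac{1}{\left(-334\right) \left(-27\right) - 14033} + \left(-92 + 2 \left(-98\right)^{2} + 90 \left(-98\right)\right) = \frac{1}{9018 - 14033} - -10296 = \frac{1}{-5015} - -10296 = - \frac{1}{5015} + 10296 = \frac{51634439}{5015}$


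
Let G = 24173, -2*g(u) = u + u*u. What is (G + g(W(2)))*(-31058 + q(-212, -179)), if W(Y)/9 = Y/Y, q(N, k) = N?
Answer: -754482560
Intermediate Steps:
W(Y) = 9 (W(Y) = 9*(Y/Y) = 9*1 = 9)
g(u) = -u/2 - u**2/2 (g(u) = -(u + u*u)/2 = -(u + u**2)/2 = -u/2 - u**2/2)
(G + g(W(2)))*(-31058 + q(-212, -179)) = (24173 - 1/2*9*(1 + 9))*(-31058 - 212) = (24173 - 1/2*9*10)*(-31270) = (24173 - 45)*(-31270) = 24128*(-31270) = -754482560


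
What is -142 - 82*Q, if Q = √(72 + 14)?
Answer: -142 - 82*√86 ≈ -902.44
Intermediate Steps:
Q = √86 ≈ 9.2736
-142 - 82*Q = -142 - 82*√86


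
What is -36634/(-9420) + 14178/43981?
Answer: 872378357/207150510 ≈ 4.2113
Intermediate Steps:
-36634/(-9420) + 14178/43981 = -36634*(-1/9420) + 14178*(1/43981) = 18317/4710 + 14178/43981 = 872378357/207150510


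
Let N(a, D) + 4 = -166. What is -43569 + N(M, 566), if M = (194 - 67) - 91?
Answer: -43739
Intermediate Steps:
M = 36 (M = 127 - 91 = 36)
N(a, D) = -170 (N(a, D) = -4 - 166 = -170)
-43569 + N(M, 566) = -43569 - 170 = -43739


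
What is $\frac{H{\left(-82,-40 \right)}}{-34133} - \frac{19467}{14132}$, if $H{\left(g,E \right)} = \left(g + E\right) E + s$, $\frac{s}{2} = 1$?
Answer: $- \frac{733459535}{482367556} \approx -1.5205$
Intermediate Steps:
$s = 2$ ($s = 2 \cdot 1 = 2$)
$H{\left(g,E \right)} = 2 + E \left(E + g\right)$ ($H{\left(g,E \right)} = \left(g + E\right) E + 2 = \left(E + g\right) E + 2 = E \left(E + g\right) + 2 = 2 + E \left(E + g\right)$)
$\frac{H{\left(-82,-40 \right)}}{-34133} - \frac{19467}{14132} = \frac{2 + \left(-40\right)^{2} - -3280}{-34133} - \frac{19467}{14132} = \left(2 + 1600 + 3280\right) \left(- \frac{1}{34133}\right) - \frac{19467}{14132} = 4882 \left(- \frac{1}{34133}\right) - \frac{19467}{14132} = - \frac{4882}{34133} - \frac{19467}{14132} = - \frac{733459535}{482367556}$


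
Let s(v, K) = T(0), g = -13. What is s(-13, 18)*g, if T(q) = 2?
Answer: -26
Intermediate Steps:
s(v, K) = 2
s(-13, 18)*g = 2*(-13) = -26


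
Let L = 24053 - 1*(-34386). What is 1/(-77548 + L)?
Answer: -1/19109 ≈ -5.2331e-5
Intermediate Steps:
L = 58439 (L = 24053 + 34386 = 58439)
1/(-77548 + L) = 1/(-77548 + 58439) = 1/(-19109) = -1/19109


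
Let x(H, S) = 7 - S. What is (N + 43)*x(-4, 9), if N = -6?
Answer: -74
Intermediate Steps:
(N + 43)*x(-4, 9) = (-6 + 43)*(7 - 1*9) = 37*(7 - 9) = 37*(-2) = -74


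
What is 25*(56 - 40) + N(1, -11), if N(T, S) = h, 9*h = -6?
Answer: 1198/3 ≈ 399.33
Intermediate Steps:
h = -2/3 (h = (1/9)*(-6) = -2/3 ≈ -0.66667)
N(T, S) = -2/3
25*(56 - 40) + N(1, -11) = 25*(56 - 40) - 2/3 = 25*16 - 2/3 = 400 - 2/3 = 1198/3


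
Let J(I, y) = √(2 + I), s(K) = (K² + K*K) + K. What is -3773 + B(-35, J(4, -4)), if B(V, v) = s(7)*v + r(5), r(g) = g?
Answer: -3768 + 105*√6 ≈ -3510.8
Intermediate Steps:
s(K) = K + 2*K² (s(K) = (K² + K²) + K = 2*K² + K = K + 2*K²)
B(V, v) = 5 + 105*v (B(V, v) = (7*(1 + 2*7))*v + 5 = (7*(1 + 14))*v + 5 = (7*15)*v + 5 = 105*v + 5 = 5 + 105*v)
-3773 + B(-35, J(4, -4)) = -3773 + (5 + 105*√(2 + 4)) = -3773 + (5 + 105*√6) = -3768 + 105*√6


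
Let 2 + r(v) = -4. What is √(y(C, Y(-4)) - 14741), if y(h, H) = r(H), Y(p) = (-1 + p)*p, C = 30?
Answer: I*√14747 ≈ 121.44*I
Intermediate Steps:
r(v) = -6 (r(v) = -2 - 4 = -6)
Y(p) = p*(-1 + p)
y(h, H) = -6
√(y(C, Y(-4)) - 14741) = √(-6 - 14741) = √(-14747) = I*√14747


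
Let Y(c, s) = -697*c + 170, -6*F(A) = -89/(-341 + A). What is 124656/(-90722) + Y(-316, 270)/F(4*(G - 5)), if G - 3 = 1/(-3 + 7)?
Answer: -20877003717288/4037129 ≈ -5.1712e+6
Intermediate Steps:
G = 13/4 (G = 3 + 1/(-3 + 7) = 3 + 1/4 = 13/4 ≈ 3.2500)
F(A) = 89/(6*(-341 + A)) (F(A) = -(-89)/(6*(-341 + A)) = 89/(6*(-341 + A)))
Y(c, s) = 170 - 697*c
124656/(-90722) + Y(-316, 270)/F(4*(G - 5)) = 124656/(-90722) + (170 - 697*(-316))/((89/(6*(-341 + 4*(13/4 - 5))))) = 124656*(-1/90722) + (170 + 220252)/((89/(6*(-341 + 4*(-7/4))))) = -62328/45361 + 220422/((89/(6*(-341 - 7)))) = -62328/45361 + 220422/(((89/6)/(-348))) = -62328/45361 + 220422/(((89/6)*(-1/348))) = -62328/45361 + 220422/(-89/2088) = -62328/45361 + 220422*(-2088/89) = -62328/45361 - 460241136/89 = -20877003717288/4037129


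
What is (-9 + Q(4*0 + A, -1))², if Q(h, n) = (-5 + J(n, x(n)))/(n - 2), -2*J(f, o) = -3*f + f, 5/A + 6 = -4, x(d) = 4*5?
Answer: 49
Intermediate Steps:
x(d) = 20
A = -½ (A = 5/(-6 - 4) = 5/(-10) = 5*(-⅒) = -½ ≈ -0.50000)
J(f, o) = f (J(f, o) = -(-3*f + f)/2 = -(-1)*f = f)
Q(h, n) = (-5 + n)/(-2 + n) (Q(h, n) = (-5 + n)/(n - 2) = (-5 + n)/(-2 + n))
(-9 + Q(4*0 + A, -1))² = (-9 + (-5 - 1)/(-2 - 1))² = (-9 - 6/(-3))² = (-9 - ⅓*(-6))² = (-9 + 2)² = (-7)² = 49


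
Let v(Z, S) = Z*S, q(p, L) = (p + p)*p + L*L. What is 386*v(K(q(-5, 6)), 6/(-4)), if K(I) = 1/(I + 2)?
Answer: -579/88 ≈ -6.5795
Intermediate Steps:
q(p, L) = L² + 2*p² (q(p, L) = (2*p)*p + L² = 2*p² + L² = L² + 2*p²)
K(I) = 1/(2 + I)
v(Z, S) = S*Z
386*v(K(q(-5, 6)), 6/(-4)) = 386*((6/(-4))/(2 + (6² + 2*(-5)²))) = 386*((6*(-¼))/(2 + (36 + 2*25))) = 386*(-3/(2*(2 + (36 + 50)))) = 386*(-3/(2*(2 + 86))) = 386*(-3/2/88) = 386*(-3/2*1/88) = 386*(-3/176) = -579/88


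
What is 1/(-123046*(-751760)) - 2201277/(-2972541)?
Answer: 474639762167409/640939851391840 ≈ 0.74054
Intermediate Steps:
1/(-123046*(-751760)) - 2201277/(-2972541) = -1/123046*(-1/751760) - 2201277*(-1/2972541) = 1/92501060960 + 56443/76219 = 474639762167409/640939851391840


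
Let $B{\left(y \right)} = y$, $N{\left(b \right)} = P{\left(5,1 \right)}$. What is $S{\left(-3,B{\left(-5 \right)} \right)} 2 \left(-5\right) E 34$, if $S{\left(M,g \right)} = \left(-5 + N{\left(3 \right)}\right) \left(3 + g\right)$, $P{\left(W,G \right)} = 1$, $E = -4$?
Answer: $10880$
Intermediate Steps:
$N{\left(b \right)} = 1$
$S{\left(M,g \right)} = -12 - 4 g$ ($S{\left(M,g \right)} = \left(-5 + 1\right) \left(3 + g\right) = - 4 \left(3 + g\right) = -12 - 4 g$)
$S{\left(-3,B{\left(-5 \right)} \right)} 2 \left(-5\right) E 34 = \left(-12 - -20\right) 2 \left(-5\right) \left(-4\right) 34 = \left(-12 + 20\right) \left(\left(-10\right) \left(-4\right)\right) 34 = 8 \cdot 40 \cdot 34 = 320 \cdot 34 = 10880$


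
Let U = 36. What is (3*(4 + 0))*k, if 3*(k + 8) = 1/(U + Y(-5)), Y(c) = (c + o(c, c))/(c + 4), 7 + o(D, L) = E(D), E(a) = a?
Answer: -5084/53 ≈ -95.925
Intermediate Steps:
o(D, L) = -7 + D
Y(c) = (-7 + 2*c)/(4 + c) (Y(c) = (c + (-7 + c))/(c + 4) = (-7 + 2*c)/(4 + c))
k = -1271/159 (k = -8 + 1/(3*(36 + (-7 + 2*(-5))/(4 - 5))) = -8 + 1/(3*(36 + (-7 - 10)/(-1))) = -8 + 1/(3*(36 - 1*(-17))) = -8 + 1/(3*(36 + 17)) = -8 + (⅓)/53 = -8 + (⅓)*(1/53) = -8 + 1/159 = -1271/159 ≈ -7.9937)
(3*(4 + 0))*k = (3*(4 + 0))*(-1271/159) = (3*4)*(-1271/159) = 12*(-1271/159) = -5084/53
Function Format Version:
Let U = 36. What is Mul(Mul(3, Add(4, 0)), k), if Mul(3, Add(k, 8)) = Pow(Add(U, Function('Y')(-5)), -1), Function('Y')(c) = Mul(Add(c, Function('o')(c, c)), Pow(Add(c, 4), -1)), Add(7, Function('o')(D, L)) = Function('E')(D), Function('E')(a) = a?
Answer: Rational(-5084, 53) ≈ -95.925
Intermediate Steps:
Function('o')(D, L) = Add(-7, D)
Function('Y')(c) = Mul(Pow(Add(4, c), -1), Add(-7, Mul(2, c))) (Function('Y')(c) = Mul(Add(c, Add(-7, c)), Pow(Add(c, 4), -1)) = Mul(Add(-7, Mul(2, c)), Pow(Add(4, c), -1)) = Mul(Pow(Add(4, c), -1), Add(-7, Mul(2, c))))
k = Rational(-1271, 159) (k = Add(-8, Mul(Rational(1, 3), Pow(Add(36, Mul(Pow(Add(4, -5), -1), Add(-7, Mul(2, -5)))), -1))) = Add(-8, Mul(Rational(1, 3), Pow(Add(36, Mul(Pow(-1, -1), Add(-7, -10))), -1))) = Add(-8, Mul(Rational(1, 3), Pow(Add(36, Mul(-1, -17)), -1))) = Add(-8, Mul(Rational(1, 3), Pow(Add(36, 17), -1))) = Add(-8, Mul(Rational(1, 3), Pow(53, -1))) = Add(-8, Mul(Rational(1, 3), Rational(1, 53))) = Add(-8, Rational(1, 159)) = Rational(-1271, 159) ≈ -7.9937)
Mul(Mul(3, Add(4, 0)), k) = Mul(Mul(3, Add(4, 0)), Rational(-1271, 159)) = Mul(Mul(3, 4), Rational(-1271, 159)) = Mul(12, Rational(-1271, 159)) = Rational(-5084, 53)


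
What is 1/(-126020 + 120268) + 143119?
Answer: 823220487/5752 ≈ 1.4312e+5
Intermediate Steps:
1/(-126020 + 120268) + 143119 = 1/(-5752) + 143119 = -1/5752 + 143119 = 823220487/5752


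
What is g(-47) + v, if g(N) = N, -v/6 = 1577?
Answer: -9509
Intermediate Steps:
v = -9462 (v = -6*1577 = -9462)
g(-47) + v = -47 - 9462 = -9509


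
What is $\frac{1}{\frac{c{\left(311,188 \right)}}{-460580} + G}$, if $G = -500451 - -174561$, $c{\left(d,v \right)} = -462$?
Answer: $- \frac{230290}{75049207869} \approx -3.0685 \cdot 10^{-6}$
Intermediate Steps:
$G = -325890$ ($G = -500451 + 174561 = -325890$)
$\frac{1}{\frac{c{\left(311,188 \right)}}{-460580} + G} = \frac{1}{- \frac{462}{-460580} - 325890} = \frac{1}{\left(-462\right) \left(- \frac{1}{460580}\right) - 325890} = \frac{1}{\frac{231}{230290} - 325890} = \frac{1}{- \frac{75049207869}{230290}} = - \frac{230290}{75049207869}$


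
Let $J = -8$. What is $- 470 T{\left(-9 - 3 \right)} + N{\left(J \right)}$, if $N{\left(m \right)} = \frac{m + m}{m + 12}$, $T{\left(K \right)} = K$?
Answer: $5636$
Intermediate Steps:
$N{\left(m \right)} = \frac{2 m}{12 + m}$
$- 470 T{\left(-9 - 3 \right)} + N{\left(J \right)} = - 470 \left(-9 - 3\right) + 2 \left(-8\right) \frac{1}{12 - 8} = - 470 \left(-9 - 3\right) + 2 \left(-8\right) \frac{1}{4} = \left(-470\right) \left(-12\right) + 2 \left(-8\right) \frac{1}{4} = 5640 - 4 = 5636$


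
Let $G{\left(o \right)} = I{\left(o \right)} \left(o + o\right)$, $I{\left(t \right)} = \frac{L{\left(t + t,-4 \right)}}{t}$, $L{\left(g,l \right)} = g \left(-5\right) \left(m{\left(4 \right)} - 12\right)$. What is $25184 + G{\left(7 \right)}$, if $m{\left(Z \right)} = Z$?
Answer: $26304$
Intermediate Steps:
$L{\left(g,l \right)} = 40 g$ ($L{\left(g,l \right)} = g \left(-5\right) \left(4 - 12\right) = - 5 g \left(4 - 12\right) = - 5 g \left(-8\right) = 40 g$)
$I{\left(t \right)} = 80$ ($I{\left(t \right)} = \frac{40 \left(t + t\right)}{t} = \frac{40 \cdot 2 t}{t} = \frac{80 t}{t} = 80$)
$G{\left(o \right)} = 160 o$ ($G{\left(o \right)} = 80 \left(o + o\right) = 80 \cdot 2 o = 160 o$)
$25184 + G{\left(7 \right)} = 25184 + 160 \cdot 7 = 25184 + 1120 = 26304$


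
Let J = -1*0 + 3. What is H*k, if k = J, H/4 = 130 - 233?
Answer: -1236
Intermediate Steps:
H = -412 (H = 4*(130 - 233) = 4*(-103) = -412)
J = 3 (J = 0 + 3 = 3)
k = 3
H*k = -412*3 = -1236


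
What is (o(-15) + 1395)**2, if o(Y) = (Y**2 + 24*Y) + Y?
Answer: 1550025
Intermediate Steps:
o(Y) = Y**2 + 25*Y
(o(-15) + 1395)**2 = (-15*(25 - 15) + 1395)**2 = (-15*10 + 1395)**2 = (-150 + 1395)**2 = 1245**2 = 1550025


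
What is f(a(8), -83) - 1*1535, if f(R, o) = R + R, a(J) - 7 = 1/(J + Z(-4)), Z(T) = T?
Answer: -3041/2 ≈ -1520.5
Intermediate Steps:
a(J) = 7 + 1/(-4 + J) (a(J) = 7 + 1/(J - 4) = 7 + 1/(-4 + J))
f(R, o) = 2*R
f(a(8), -83) - 1*1535 = 2*((-27 + 7*8)/(-4 + 8)) - 1*1535 = 2*((-27 + 56)/4) - 1535 = 2*((1/4)*29) - 1535 = 2*(29/4) - 1535 = 29/2 - 1535 = -3041/2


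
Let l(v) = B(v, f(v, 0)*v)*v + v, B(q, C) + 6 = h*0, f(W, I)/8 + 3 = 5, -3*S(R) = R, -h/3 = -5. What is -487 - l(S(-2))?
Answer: -1451/3 ≈ -483.67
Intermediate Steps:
h = 15 (h = -3*(-5) = 15)
S(R) = -R/3
f(W, I) = 16 (f(W, I) = -24 + 8*5 = -24 + 40 = 16)
B(q, C) = -6 (B(q, C) = -6 + 15*0 = -6 + 0 = -6)
l(v) = -5*v (l(v) = -6*v + v = -5*v)
-487 - l(S(-2)) = -487 - (-5)*(-1/3*(-2)) = -487 - (-5)*2/3 = -487 - 1*(-10/3) = -487 + 10/3 = -1451/3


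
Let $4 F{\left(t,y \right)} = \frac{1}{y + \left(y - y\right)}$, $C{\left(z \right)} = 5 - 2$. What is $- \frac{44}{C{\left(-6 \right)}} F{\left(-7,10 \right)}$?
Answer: $- \frac{11}{30} \approx -0.36667$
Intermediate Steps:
$C{\left(z \right)} = 3$
$F{\left(t,y \right)} = \frac{1}{4 y}$ ($F{\left(t,y \right)} = \frac{1}{4 \left(y + \left(y - y\right)\right)} = \frac{1}{4 \left(y + 0\right)} = \frac{1}{4 y}$)
$- \frac{44}{C{\left(-6 \right)}} F{\left(-7,10 \right)} = - \frac{44}{3} \frac{1}{4 \cdot 10} = \left(-44\right) \frac{1}{3} \cdot \frac{1}{4} \cdot \frac{1}{10} = \left(- \frac{44}{3}\right) \frac{1}{40} = - \frac{11}{30}$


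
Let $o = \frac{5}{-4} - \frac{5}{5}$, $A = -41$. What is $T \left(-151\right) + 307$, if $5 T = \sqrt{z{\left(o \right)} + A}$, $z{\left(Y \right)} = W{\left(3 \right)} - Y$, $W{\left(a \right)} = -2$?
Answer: $307 - \frac{151 i \sqrt{163}}{10} \approx 307.0 - 192.78 i$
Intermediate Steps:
$o = - \frac{9}{4}$ ($o = 5 \left(- \frac{1}{4}\right) - 1 = - \frac{5}{4} - 1 = - \frac{9}{4} \approx -2.25$)
$z{\left(Y \right)} = -2 - Y$
$T = \frac{i \sqrt{163}}{10}$ ($T = \frac{\sqrt{\left(-2 - - \frac{9}{4}\right) - 41}}{5} = \frac{\sqrt{\left(-2 + \frac{9}{4}\right) - 41}}{5} = \frac{\sqrt{\frac{1}{4} - 41}}{5} = \frac{\sqrt{- \frac{163}{4}}}{5} = \frac{\frac{1}{2} i \sqrt{163}}{5} = \frac{i \sqrt{163}}{10} \approx 1.2767 i$)
$T \left(-151\right) + 307 = \frac{i \sqrt{163}}{10} \left(-151\right) + 307 = - \frac{151 i \sqrt{163}}{10} + 307 = 307 - \frac{151 i \sqrt{163}}{10}$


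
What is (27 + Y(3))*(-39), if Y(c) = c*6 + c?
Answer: -1872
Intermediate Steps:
Y(c) = 7*c (Y(c) = 6*c + c = 7*c)
(27 + Y(3))*(-39) = (27 + 7*3)*(-39) = (27 + 21)*(-39) = 48*(-39) = -1872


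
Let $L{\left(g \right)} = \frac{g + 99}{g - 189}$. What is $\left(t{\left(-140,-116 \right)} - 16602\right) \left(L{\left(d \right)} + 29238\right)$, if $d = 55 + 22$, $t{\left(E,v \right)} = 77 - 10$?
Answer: $- \frac{3383970425}{7} \approx -4.8342 \cdot 10^{8}$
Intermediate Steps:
$t{\left(E,v \right)} = 67$
$d = 77$
$L{\left(g \right)} = \frac{99 + g}{-189 + g}$
$\left(t{\left(-140,-116 \right)} - 16602\right) \left(L{\left(d \right)} + 29238\right) = \left(67 - 16602\right) \left(\frac{99 + 77}{-189 + 77} + 29238\right) = - 16535 \left(\frac{1}{-112} \cdot 176 + 29238\right) = - 16535 \left(\left(- \frac{1}{112}\right) 176 + 29238\right) = - 16535 \left(- \frac{11}{7} + 29238\right) = \left(-16535\right) \frac{204655}{7} = - \frac{3383970425}{7}$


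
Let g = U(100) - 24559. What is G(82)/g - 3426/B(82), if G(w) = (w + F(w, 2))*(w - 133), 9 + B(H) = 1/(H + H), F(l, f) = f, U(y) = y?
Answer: 4582983492/12025675 ≈ 381.10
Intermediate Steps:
B(H) = -9 + 1/(2*H) (B(H) = -9 + 1/(H + H) = -9 + 1/(2*H))
G(w) = (-133 + w)*(2 + w) (G(w) = (w + 2)*(w - 133) = (2 + w)*(-133 + w) = (-133 + w)*(2 + w))
g = -24459 (g = 100 - 24559 = -24459)
G(82)/g - 3426/B(82) = (-266 + 82² - 131*82)/(-24459) - 3426/(-9 + (½)/82) = (-266 + 6724 - 10742)*(-1/24459) - 3426/(-9 + (½)*(1/82)) = -4284*(-1/24459) - 3426/(-9 + 1/164) = 1428/8153 - 3426/(-1475/164) = 1428/8153 - 3426*(-164/1475) = 1428/8153 + 561864/1475 = 4582983492/12025675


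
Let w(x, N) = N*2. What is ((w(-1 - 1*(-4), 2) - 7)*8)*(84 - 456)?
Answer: 8928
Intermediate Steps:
w(x, N) = 2*N
((w(-1 - 1*(-4), 2) - 7)*8)*(84 - 456) = ((2*2 - 7)*8)*(84 - 456) = ((4 - 7)*8)*(-372) = -3*8*(-372) = -24*(-372) = 8928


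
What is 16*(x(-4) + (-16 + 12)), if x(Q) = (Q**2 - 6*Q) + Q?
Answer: 512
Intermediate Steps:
x(Q) = Q**2 - 5*Q
16*(x(-4) + (-16 + 12)) = 16*(-4*(-5 - 4) + (-16 + 12)) = 16*(-4*(-9) - 4) = 16*(36 - 4) = 16*32 = 512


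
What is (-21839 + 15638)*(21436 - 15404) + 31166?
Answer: -37373266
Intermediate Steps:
(-21839 + 15638)*(21436 - 15404) + 31166 = -6201*6032 + 31166 = -37404432 + 31166 = -37373266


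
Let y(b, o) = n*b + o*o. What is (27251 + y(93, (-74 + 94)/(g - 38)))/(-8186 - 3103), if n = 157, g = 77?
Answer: -63657292/17170569 ≈ -3.7073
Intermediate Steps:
y(b, o) = o**2 + 157*b (y(b, o) = 157*b + o*o = 157*b + o**2 = o**2 + 157*b)
(27251 + y(93, (-74 + 94)/(g - 38)))/(-8186 - 3103) = (27251 + (((-74 + 94)/(77 - 38))**2 + 157*93))/(-8186 - 3103) = (27251 + ((20/39)**2 + 14601))/(-11289) = (27251 + ((20*(1/39))**2 + 14601))*(-1/11289) = (27251 + ((20/39)**2 + 14601))*(-1/11289) = (27251 + (400/1521 + 14601))*(-1/11289) = (27251 + 22208521/1521)*(-1/11289) = (63657292/1521)*(-1/11289) = -63657292/17170569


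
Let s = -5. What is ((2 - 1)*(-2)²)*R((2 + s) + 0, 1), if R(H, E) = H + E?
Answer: -8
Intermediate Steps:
R(H, E) = E + H
((2 - 1)*(-2)²)*R((2 + s) + 0, 1) = ((2 - 1)*(-2)²)*(1 + ((2 - 5) + 0)) = (1*4)*(1 + (-3 + 0)) = 4*(1 - 3) = 4*(-2) = -8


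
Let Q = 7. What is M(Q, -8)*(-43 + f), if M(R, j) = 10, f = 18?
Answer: -250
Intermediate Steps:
M(Q, -8)*(-43 + f) = 10*(-43 + 18) = 10*(-25) = -250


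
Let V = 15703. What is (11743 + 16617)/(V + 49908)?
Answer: 28360/65611 ≈ 0.43224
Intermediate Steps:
(11743 + 16617)/(V + 49908) = (11743 + 16617)/(15703 + 49908) = 28360/65611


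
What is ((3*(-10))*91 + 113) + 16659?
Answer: 14042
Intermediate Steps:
((3*(-10))*91 + 113) + 16659 = (-30*91 + 113) + 16659 = (-2730 + 113) + 16659 = -2617 + 16659 = 14042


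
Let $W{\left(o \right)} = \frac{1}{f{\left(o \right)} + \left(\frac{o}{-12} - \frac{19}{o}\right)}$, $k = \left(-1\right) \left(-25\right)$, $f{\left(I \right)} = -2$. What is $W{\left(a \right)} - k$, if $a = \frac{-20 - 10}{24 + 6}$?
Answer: $- \frac{5113}{205} \approx -24.941$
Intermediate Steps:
$k = 25$
$a = -1$ ($a = - \frac{30}{30} = \left(-30\right) \frac{1}{30} = -1$)
$W{\left(o \right)} = \frac{1}{-2 - \frac{19}{o} - \frac{o}{12}}$ ($W{\left(o \right)} = \frac{1}{-2 + \left(\frac{o}{-12} - \frac{19}{o}\right)} = \frac{1}{-2 + \left(o \left(- \frac{1}{12}\right) - \frac{19}{o}\right)} = \frac{1}{-2 - \left(\frac{19}{o} + \frac{o}{12}\right)} = \frac{1}{-2 - \frac{19}{o} - \frac{o}{12}}$)
$W{\left(a \right)} - k = \left(-12\right) \left(-1\right) \frac{1}{228 + \left(-1\right)^{2} + 24 \left(-1\right)} - 25 = \left(-12\right) \left(-1\right) \frac{1}{228 + 1 - 24} - 25 = \left(-12\right) \left(-1\right) \frac{1}{205} - 25 = \frac{12}{205} - 25 = - \frac{5113}{205}$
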